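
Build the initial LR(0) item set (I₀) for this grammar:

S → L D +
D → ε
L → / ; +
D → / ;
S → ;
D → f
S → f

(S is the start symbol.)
First, augment the grammar with S' → S
I₀ = CLOSURE({ [S' → . S] }):
  [S' → . S] has the dot before S: add [S → . L D +], [S → . ;], [S → . f]
  [S → . L D +] has the dot before L: add [L → . / ; +]
No further items can be added.

I₀ = { [L → . / ; +], [S → . ;], [S → . L D +], [S → . f], [S' → . S] }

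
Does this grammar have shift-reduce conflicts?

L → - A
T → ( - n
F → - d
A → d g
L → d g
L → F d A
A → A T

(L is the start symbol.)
A shift-reduce conflict occurs when an LR(0) state has both:
  - a complete (reduce) item [A → α .] (dot at the end), and
  - a shift item [B → β . c γ] (dot before a terminal).

Augment with L' → L and build the canonical LR(0) collection (I0 = CLOSURE({[L' → . L]}), then GOTO on every symbol after a dot until no new states appear). It has 16 states:
  I0: { [F → . - d], [L → . - A], [L → . F d A], [L → . d g], [L' → . L] }  — shift
  I1: { [A → . A T], [A → . d g], [F → - . d], [L → - . A] }  — shift
  I2: { [L → F . d A] }  — shift
  I3: { [L' → L .] }  — accept
  I4: { [L → d . g] }  — shift
  I5: { [L → d g .] }  — reduce
  I6: { [A → . A T], [A → . d g], [L → F d . A] }  — shift
  I7: { [A → A . T], [L → F d A .], [T → . ( - n] }  — shift, reduce
  I8: { [A → d . g] }  — shift
  I9: { [A → d g .] }  — reduce
  I10: { [T → ( . - n] }  — shift
  I11: { [A → A T .] }  — reduce
  I12: { [T → ( - . n] }  — shift
  I13: { [T → ( - n .] }  — reduce
  I14: { [A → A . T], [L → - A .], [T → . ( - n] }  — shift, reduce
  I15: { [A → d . g], [F → - d .] }  — shift, reduce

I7 contains reduce item [L → F d A .] and shift item [T → . ( - n] — shift-reduce conflict.
I14 contains reduce item [L → - A .] and shift item [T → . ( - n] — shift-reduce conflict.
I15 contains reduce item [F → - d .] and shift item [A → d . g] — shift-reduce conflict.

Answer: Yes — I7: [L → F d A .] vs [T → . ( - n]; I14: [L → - A .] vs [T → . ( - n]; I15: [F → - d .] vs [A → d . g]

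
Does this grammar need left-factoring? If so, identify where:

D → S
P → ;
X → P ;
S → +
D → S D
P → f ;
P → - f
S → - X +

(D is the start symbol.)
Yes, D has productions with common prefix 'S'

Left-factoring is needed when two productions for the same non-terminal
share a common prefix on the right-hand side.

Productions for D:
  D → S
  D → S D
Productions for P:
  P → ;
  P → f ;
  P → - f
Productions for S:
  S → +
  S → - X +

Found common prefix 'S' in productions for D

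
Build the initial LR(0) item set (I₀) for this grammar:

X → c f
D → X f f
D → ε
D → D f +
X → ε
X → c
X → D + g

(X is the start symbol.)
{ [D → . D f +], [D → . X f f], [D → .], [X → . D + g], [X → . c f], [X → . c], [X → .], [X' → . X] }

First, augment the grammar with X' → X
I₀ = CLOSURE({ [X' → . X] }):
  [X' → . X] has the dot before X: add [X → . c f], [X → .], [X → . c], [X → . D + g]
  [X → . D + g] has the dot before D: add [D → . X f f], [D → .], [D → . D f +]
No further items can be added.

I₀ = { [D → . D f +], [D → . X f f], [D → .], [X → . D + g], [X → . c f], [X → . c], [X → .], [X' → . X] }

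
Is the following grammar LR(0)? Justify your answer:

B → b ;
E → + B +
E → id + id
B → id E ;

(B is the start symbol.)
Yes, the grammar is LR(0)

Augment with B' → B and build the canonical LR(0) collection (I0 = CLOSURE({[B' → . B]}), then GOTO on every symbol after a dot until no new states appear). It has 13 states:
  I0: { [B → . b ;], [B → . id E ;], [B' → . B] }  — shift
  I1: { [B' → B .] }  — accept
  I2: { [B → b . ;] }  — shift
  I3: { [B → id . E ;], [E → . + B +], [E → . id + id] }  — shift
  I4: { [B → . b ;], [B → . id E ;], [E → + . B +] }  — shift
  I5: { [B → id E . ;] }  — shift
  I6: { [E → id . + id] }  — shift
  I7: { [E → id + . id] }  — shift
  I8: { [E → id + id .] }  — reduce
  I9: { [B → id E ; .] }  — reduce
  I10: { [E → + B . +] }  — shift
  I11: { [E → + B + .] }  — reduce
  I12: { [B → b ; .] }  — reduce

Every state is either a pure shift/goto state or contains exactly one complete item and nothing to shift — no conflicts. The grammar is LR(0).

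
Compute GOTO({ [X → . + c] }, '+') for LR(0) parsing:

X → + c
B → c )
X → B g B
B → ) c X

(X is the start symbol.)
GOTO(I, '+') = CLOSURE({ [A → αX.β] : [A → α.Xβ] ∈ I, X = '+' })

Items with dot before '+', with the dot advanced:
  [X → . + c] → [X → + . c]
Closure adds nothing (no advanced item has the dot before a non-terminal).

GOTO = { [X → + . c] }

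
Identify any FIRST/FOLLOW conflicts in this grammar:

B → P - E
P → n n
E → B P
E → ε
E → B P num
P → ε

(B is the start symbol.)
Nullable non-terminals: E, P.
FIRST sets used below: FIRST(B) = { '-', 'n' }

E: nullable alternative(s) E → ε; FOLLOW(E) = { $, 'n', 'num' }
  E → B P: FIRST \ {ε} = { '-', 'n' } — overlaps FOLLOW(E) on { 'n' }: CONFLICT
  E → ε: FIRST \ {ε} = { } — this is the only nullable alternative, skip
  E → B P num: FIRST \ {ε} = { '-', 'n' } — overlaps FOLLOW(E) on { 'n' }: CONFLICT

P: nullable alternative(s) P → ε; FOLLOW(P) = { $, '-', 'n', 'num' }
  P → n n: FIRST \ {ε} = { 'n' } — overlaps FOLLOW(P) on { 'n' }: CONFLICT
  P → ε: FIRST \ {ε} = { } — this is the only nullable alternative, skip

B has no nullable alternative, so no FIRST/FOLLOW check is needed there.

So the grammar has 3 FIRST/FOLLOW conflicts (marked CONFLICT above).

Answer: Yes. P → n n with FOLLOW(P) on { 'n' }; E → B P with FOLLOW(E) on { 'n' }; E → B P num with FOLLOW(E) on { 'n' }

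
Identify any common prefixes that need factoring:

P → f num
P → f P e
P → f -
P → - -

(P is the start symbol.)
Yes, P has productions with common prefix 'f'

Left-factoring is needed when two productions for the same non-terminal
share a common prefix on the right-hand side.

Productions for P:
  P → f num
  P → f P e
  P → f -
  P → - -

Found common prefix 'f' in productions for P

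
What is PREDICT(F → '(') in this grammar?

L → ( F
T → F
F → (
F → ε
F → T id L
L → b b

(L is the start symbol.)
{ '(' }

PREDICT(F → '(') = (FIRST(RHS) \ {ε}) ∪ (FOLLOW(F) if ε ∈ FIRST(RHS), i.e. RHS ⇒* ε)
FIRST('(') = { '(' }
ε ∉ FIRST('('), so FOLLOW(F) is not added.
PREDICT(F → '(') = { '(' }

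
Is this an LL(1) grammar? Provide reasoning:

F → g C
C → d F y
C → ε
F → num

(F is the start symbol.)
Relevant sets:
  FOLLOW(C) = { $, 'y' }

For F:
  PREDICT(F → g C) = { 'g' }
  PREDICT(F → num) = { 'num' }
For C:
  PREDICT(C → d F y) = { 'd' }
  PREDICT(C → ε) = { $, 'y' }

All predict sets are disjoint. The grammar IS LL(1).

Answer: Yes, the grammar is LL(1).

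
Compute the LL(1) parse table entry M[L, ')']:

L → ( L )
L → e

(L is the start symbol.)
Empty (error entry)

To find M[L, ')'], we find productions for L where ')' is in the predict set (PREDICT(N → α) = (FIRST(α) \ {ε}) ∪ (FOLLOW(N) if α ⇒* ε)).

L → ( L ): PREDICT = { '(' }
L → e: PREDICT = { 'e' }

M[L, ')'] is empty (no production applies)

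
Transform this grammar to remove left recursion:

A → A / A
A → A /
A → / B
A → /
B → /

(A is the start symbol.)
A is directly left-recursive. The standard transformation for
  A → A α₁ | ... | A α_m | β₁ | ... | β_n
is
  A  → β₁ A' | ... | β_n A'
  A' → α₁ A' | ... | α_m A' | ε

A → / B becomes A → / B A'
A → / becomes A → / A'
A → A / A becomes A' → / A A'
A → A / becomes A' → / A'
Add A' → ε

Productions for other non-terminals are unchanged:
  B → /

Resulting grammar:
A → / B A'
A → / A'
A' → / A A'
A' → / A'
A' → ε
B → /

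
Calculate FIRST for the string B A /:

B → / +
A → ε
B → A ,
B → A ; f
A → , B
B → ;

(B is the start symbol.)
FIRST sets of the non-terminals involved (from the grammar, by fixed-point iteration):
  FIRST(B) = { ',', '/', ';' }

To compute FIRST(B A /), process the symbols left to right:
Symbol B is a non-terminal. Add FIRST(B) \ {ε} = { ',', '/', ';' }
B is not nullable (ε ∉ FIRST(B)), so stop here.
FIRST(B A /) = { ',', '/', ';' }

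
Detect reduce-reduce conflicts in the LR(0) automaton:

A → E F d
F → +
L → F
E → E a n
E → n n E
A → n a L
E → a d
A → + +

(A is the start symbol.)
No reduce-reduce conflicts

A reduce-reduce conflict occurs when an LR(0) state has two complete items [A → α .] and [B → β .] — both call for a reduction, and with no lookahead the parser cannot choose between them.

Augment with A' → A and build the canonical LR(0) collection (I0 = CLOSURE({[A' → . A]}), then GOTO on every symbol after a dot until no new states appear). It has 19 states:
  I0: { [A → . + +], [A → . E F d], [A → . n a L], [A' → . A], [E → . E a n], [E → . a d], [E → . n n E] }  — shift
  I1: { [A → + . +] }  — shift
  I2: { [A' → A .] }  — accept
  I3: { [A → E . F d], [E → E . a n], [F → . +] }  — shift
  I4: { [E → a . d] }  — shift
  I5: { [A → n . a L], [E → n . n E] }  — shift
  I6: { [A → n a . L], [F → . +], [L → . F] }  — shift
  I7: { [E → . E a n], [E → . a d], [E → . n n E], [E → n n . E] }  — shift
  I8: { [E → E . a n], [E → n n E .] }  — shift, reduce
  I9: { [E → n . n E] }  — shift
  I10: { [E → E a . n] }  — shift
  I11: { [E → E a n .] }  — reduce
  I12: { [F → + .] }  — reduce
  I13: { [L → F .] }  — reduce
  I14: { [A → n a L .] }  — reduce
  I15: { [E → a d .] }  — reduce
  I16: { [A → E F . d] }  — shift
  I17: { [A → E F d .] }  — reduce
  I18: { [A → + + .] }  — reduce

No state contains more than one complete item.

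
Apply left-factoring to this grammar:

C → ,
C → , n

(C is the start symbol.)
Left-factoring transforms A → αβ₁ | αβ₂ into A → αA' and A' → β₁ | β₂
(α is the longest common prefix among the alternatives). Repeat until
no nonterminal has two alternatives with a common prefix.

Round 1: C has alternatives sharing prefix ','. Introduce C': C → , C'
  Add: C' → ε
  Add: C' → n

No remaining common prefixes — done.

Resulting grammar:
C → , C'
C' → ε
C' → n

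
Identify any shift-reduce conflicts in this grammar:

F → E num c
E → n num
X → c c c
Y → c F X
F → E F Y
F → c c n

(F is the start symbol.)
No shift-reduce conflicts

A shift-reduce conflict occurs when an LR(0) state has both:
  - a complete (reduce) item [A → α .] (dot at the end), and
  - a shift item [B → β . c γ] (dot before a terminal).

Augment with F' → F and build the canonical LR(0) collection (I0 = CLOSURE({[F' → . F]}), then GOTO on every symbol after a dot until no new states appear). It has 18 states:
  I0: { [E → . n num], [F → . E F Y], [F → . E num c], [F → . c c n], [F' → . F] }  — shift
  I1: { [E → . n num], [F → . E F Y], [F → . E num c], [F → . c c n], [F → E . F Y], [F → E . num c] }  — shift
  I2: { [F' → F .] }  — accept
  I3: { [F → c . c n] }  — shift
  I4: { [E → n . num] }  — shift
  I5: { [E → n num .] }  — reduce
  I6: { [F → c c . n] }  — shift
  I7: { [F → c c n .] }  — reduce
  I8: { [F → E F . Y], [Y → . c F X] }  — shift
  I9: { [F → E num . c] }  — shift
  I10: { [F → E num c .] }  — reduce
  I11: { [F → E F Y .] }  — reduce
  I12: { [E → . n num], [F → . E F Y], [F → . E num c], [F → . c c n], [Y → c . F X] }  — shift
  I13: { [X → . c c c], [Y → c F . X] }  — shift
  I14: { [Y → c F X .] }  — reduce
  I15: { [X → c . c c] }  — shift
  I16: { [X → c c . c] }  — shift
  I17: { [X → c c c .] }  — reduce

No state contains both a complete item and a shift item.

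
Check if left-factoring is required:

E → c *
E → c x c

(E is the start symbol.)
Yes, E has productions with common prefix 'c'

Left-factoring is needed when two productions for the same non-terminal
share a common prefix on the right-hand side.

Productions for E:
  E → c *
  E → c x c

Found common prefix 'c' in productions for E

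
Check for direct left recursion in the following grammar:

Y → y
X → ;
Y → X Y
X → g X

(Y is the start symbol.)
Direct left recursion occurs when N → N α for some non-terminal N (the right-hand side begins with the left-hand side itself).

Y → y: starts with y
X → ;: starts with ';'
Y → X Y: starts with X
X → g X: starts with g

No direct left recursion found.

Answer: No direct left recursion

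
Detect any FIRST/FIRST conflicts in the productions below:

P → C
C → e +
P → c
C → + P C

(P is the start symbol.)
No FIRST/FIRST conflicts.

A FIRST/FIRST conflict occurs when two productions N → α and N → β for the same non-terminal have FIRST(α) ∩ FIRST(β) ≠ ∅ (with ε ∈ FIRST of a nullable right-hand side, so two nullable alternatives also conflict).

FIRST sets of the non-terminals at (or reachable through a nullable prefix from) the front of some alternative:
  FIRST(C) = { '+', 'e' }

Productions for P:
  P → C: FIRST = { '+', 'e' }
  P → c: FIRST = { 'c' }
Productions for C:
  C → e +: FIRST = { 'e' }
  C → + P C: FIRST = { '+' }

All alternatives of each non-terminal have pairwise disjoint FIRST sets.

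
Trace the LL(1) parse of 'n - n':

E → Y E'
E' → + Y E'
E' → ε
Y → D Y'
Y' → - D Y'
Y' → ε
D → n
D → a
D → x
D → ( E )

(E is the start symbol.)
LL(1) parsing maintains a stack (initially the start symbol over $) and the input. At each step: if the stack top is a terminal, match it against the current input token; if it is a non-terminal N, replace it with the RHS of M[N, lookahead] (the unique production whose predict set contains the lookahead).

Stack is shown with the top on the left.

Stack        Input    Action
----------------------------
E $          n - n $  output E → Y E'
Y E' $       n - n $  output Y → D Y'
D Y' E' $    n - n $  output D → n
n Y' E' $    n - n $  match 'n'
Y' E' $      - n $    output Y' → - D Y'
- D Y' E' $  - n $    match '-'
D Y' E' $    n $      output D → n
n Y' E' $    n $      match 'n'
Y' E' $      $        output Y' → ε
E' $         $        output E' → ε
$            $        accept

The string is accepted.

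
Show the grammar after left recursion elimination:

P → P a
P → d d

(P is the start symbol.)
P → d d P'
P' → a P'
P' → ε

P is directly left-recursive. The standard transformation for
  A → A α₁ | ... | A α_m | β₁ | ... | β_n
is
  A  → β₁ A' | ... | β_n A'
  A' → α₁ A' | ... | α_m A' | ε

P → d d becomes P → d d P'
P → P a becomes P' → a P'
Add P' → ε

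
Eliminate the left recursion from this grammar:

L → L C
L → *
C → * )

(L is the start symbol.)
L is directly left-recursive. The standard transformation for
  A → A α₁ | ... | A α_m | β₁ | ... | β_n
is
  A  → β₁ A' | ... | β_n A'
  A' → α₁ A' | ... | α_m A' | ε

L → * becomes L → * L'
L → L C becomes L' → C L'
Add L' → ε

Productions for other non-terminals are unchanged:
  C → * )

Resulting grammar:
L → * L'
L' → C L'
L' → ε
C → * )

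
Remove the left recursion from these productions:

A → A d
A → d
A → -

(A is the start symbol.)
A is directly left-recursive. The standard transformation for
  A → A α₁ | ... | A α_m | β₁ | ... | β_n
is
  A  → β₁ A' | ... | β_n A'
  A' → α₁ A' | ... | α_m A' | ε

A → d becomes A → d A'
A → - becomes A → - A'
A → A d becomes A' → d A'
Add A' → ε

Resulting grammar:
A → d A'
A → - A'
A' → d A'
A' → ε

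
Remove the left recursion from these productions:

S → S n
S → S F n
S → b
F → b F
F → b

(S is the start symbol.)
S is directly left-recursive. The standard transformation for
  A → A α₁ | ... | A α_m | β₁ | ... | β_n
is
  A  → β₁ A' | ... | β_n A'
  A' → α₁ A' | ... | α_m A' | ε

S → b becomes S → b S'
S → S n becomes S' → n S'
S → S F n becomes S' → F n S'
Add S' → ε

Productions for other non-terminals are unchanged:
  F → b F
  F → b

Resulting grammar:
S → b S'
S' → n S'
S' → F n S'
S' → ε
F → b F
F → b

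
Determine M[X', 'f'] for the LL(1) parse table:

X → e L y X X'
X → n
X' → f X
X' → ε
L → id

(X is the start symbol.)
To find M[X', 'f'], we find productions for X' where 'f' is in the predict set (PREDICT(N → α) = (FIRST(α) \ {ε}) ∪ (FOLLOW(N) if α ⇒* ε)).

Relevant sets:
  FOLLOW(X') = { $, 'f' }

X' → f X: PREDICT = { 'f' }
  'f' is in predict set, so this production goes in M[X', 'f']
X' → ε: PREDICT = { $, 'f' }
  'f' is in predict set, so this production goes in M[X', 'f']

M[X', 'f'] = X' → f X, X' → ε  (a multiply-defined cell — the grammar is not LL(1))

Answer: X' → f X, X' → ε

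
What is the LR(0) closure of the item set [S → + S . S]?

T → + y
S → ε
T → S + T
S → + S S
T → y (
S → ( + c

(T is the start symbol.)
To compute CLOSURE, for each item [A → α.Bβ] where B is a non-terminal, add [B → .γ] for all productions B → γ; repeat for the newly added items until nothing changes.

Start with: [S → + S . S]
  [S → + S . S] has the dot before S: add [S → .], [S → . + S S], [S → . ( + c]
No further items can be added.

CLOSURE = { [S → + S . S], [S → . ( + c], [S → . + S S], [S → .] }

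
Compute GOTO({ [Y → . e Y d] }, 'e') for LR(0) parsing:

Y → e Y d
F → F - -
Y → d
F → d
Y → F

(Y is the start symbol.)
GOTO(I, 'e') = CLOSURE({ [A → αX.β] : [A → α.Xβ] ∈ I, X = 'e' })

Items with dot before 'e', with the dot advanced:
  [Y → . e Y d] → [Y → e . Y d]
Closure of the advanced items:
  [Y → e . Y d] has the dot before Y: add [Y → . e Y d], [Y → . d], [Y → . F]
  [Y → . F] has the dot before F: add [F → . F - -], [F → . d]

GOTO = { [F → . F - -], [F → . d], [Y → . F], [Y → . d], [Y → . e Y d], [Y → e . Y d] }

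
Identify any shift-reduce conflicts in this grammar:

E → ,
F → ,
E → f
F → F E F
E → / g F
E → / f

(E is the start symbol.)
A shift-reduce conflict occurs when an LR(0) state has both:
  - a complete (reduce) item [A → α .] (dot at the end), and
  - a shift item [B → β . c γ] (dot before a terminal).

Augment with E' → E and build the canonical LR(0) collection (I0 = CLOSURE({[E' → . E]}), then GOTO on every symbol after a dot until no new states appear). It has 11 states:
  I0: { [E → . ,], [E → . / f], [E → . / g F], [E → . f], [E' → . E] }  — shift
  I1: { [E → , .] }  — reduce
  I2: { [E → / . f], [E → / . g F] }  — shift
  I3: { [E' → E .] }  — accept
  I4: { [E → f .] }  — reduce
  I5: { [E → / f .] }  — reduce
  I6: { [E → / g . F], [F → . ,], [F → . F E F] }  — shift
  I7: { [F → , .] }  — reduce
  I8: { [E → . ,], [E → . / f], [E → . / g F], [E → . f], [E → / g F .], [F → F . E F] }  — shift, reduce
  I9: { [F → . ,], [F → . F E F], [F → F E . F] }  — shift
  I10: { [E → . ,], [E → . / f], [E → . / g F], [E → . f], [F → F . E F], [F → F E F .] }  — shift, reduce

I8 contains reduce item [E → / g F .] and shift items [E → . ,], [E → . / f], [E → . / g F], [E → . f] — shift-reduce conflict.
I10 contains reduce item [F → F E F .] and shift items [E → . ,], [E → . / f], [E → . / g F], [E → . f] — shift-reduce conflict.

Answer: Yes — I8: [E → / g F .] vs [E → . ,]; I10: [F → F E F .] vs [E → . ,]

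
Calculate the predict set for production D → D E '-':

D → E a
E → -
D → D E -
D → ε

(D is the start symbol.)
PREDICT(D → D E '-') = (FIRST(RHS) \ {ε}) ∪ (FOLLOW(D) if ε ∈ FIRST(RHS), i.e. RHS ⇒* ε)
FIRST(D) = { '-', ε }
FIRST(E) = { '-' }
FIRST(D E '-') = { '-' }
ε ∉ FIRST(D E '-'), so FOLLOW(D) is not added.
PREDICT(D → D E '-') = { '-' }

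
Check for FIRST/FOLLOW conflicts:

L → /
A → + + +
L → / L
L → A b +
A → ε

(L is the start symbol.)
No FIRST/FOLLOW conflicts.

Nullable non-terminals: A.

A: nullable alternative(s) A → ε; FOLLOW(A) = { 'b' }
  A → + + +: FIRST \ {ε} = { '+' } — disjoint from FOLLOW(A)
  A → ε: FIRST \ {ε} = { } — this is the only nullable alternative, skip

L has no nullable alternative, so no FIRST/FOLLOW check is needed there.

No FIRST/FOLLOW conflicts found.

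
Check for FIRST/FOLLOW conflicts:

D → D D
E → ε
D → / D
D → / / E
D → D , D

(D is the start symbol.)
Nullable non-terminals: E.
E has a nullable alternative but only one production, so nothing to check.

D has no nullable alternative, so no FIRST/FOLLOW check is needed there.

No FIRST/FOLLOW conflicts found.

Answer: No FIRST/FOLLOW conflicts.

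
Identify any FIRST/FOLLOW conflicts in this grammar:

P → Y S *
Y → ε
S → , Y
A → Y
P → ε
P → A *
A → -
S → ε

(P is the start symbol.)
Nullable non-terminals: A, P, S, Y.
FIRST sets used below: FIRST(Y) = { ε }, FIRST(S) = { ',', ε }, FIRST(A) = { '-', ε }

A: nullable alternative(s) A → Y; FOLLOW(A) = { '*' }
  A → Y: FIRST \ {ε} = { } — this is the only nullable alternative, skip
  A → -: FIRST \ {ε} = { '-' } — disjoint from FOLLOW(A)

P: nullable alternative(s) P → ε; FOLLOW(P) = { $ }
  P → Y S *: FIRST \ {ε} = { '*', ',' } — disjoint from FOLLOW(P)
  P → ε: FIRST \ {ε} = { } — this is the only nullable alternative, skip
  P → A *: FIRST \ {ε} = { '*', '-' } — disjoint from FOLLOW(P)

S: nullable alternative(s) S → ε; FOLLOW(S) = { '*' }
  S → , Y: FIRST \ {ε} = { ',' } — disjoint from FOLLOW(S)
  S → ε: FIRST \ {ε} = { } — this is the only nullable alternative, skip
Y has a nullable alternative but only one production, so nothing to check.

No FIRST/FOLLOW conflicts found.

Answer: No FIRST/FOLLOW conflicts.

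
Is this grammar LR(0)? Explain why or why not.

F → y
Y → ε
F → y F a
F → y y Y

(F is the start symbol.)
A grammar is LR(0) if no state in the canonical LR(0) collection has:
  - both a shift item (dot before a terminal) and a complete item (shift-reduce conflict), or
  - two or more complete items (reduce-reduce conflict; the accept item [F' → F .] counts as a complete item here).

Augment with F' → F and build the canonical LR(0) collection (I0 = CLOSURE({[F' → . F]}), then GOTO on every symbol after a dot until no new states appear). It has 7 states:
  I0: { [F → . y F a], [F → . y y Y], [F → . y], [F' → . F] }  — shift
  I1: { [F' → F .] }  — accept
  I2: { [F → . y F a], [F → . y y Y], [F → . y], [F → y . F a], [F → y . y Y], [F → y .] }  — shift, reduce
  I3: { [F → y F . a] }  — shift
  I4: { [F → . y F a], [F → . y y Y], [F → . y], [F → y . F a], [F → y . y Y], [F → y .], [F → y y . Y], [Y → .] }  — shift, 2 reduces
  I5: { [F → y y Y .] }  — reduce
  I6: { [F → y F a .] }  — reduce

Conflict in state I2:
  Shift-reduce conflict between [F → y .] and [F → . y]
So the grammar is NOT LR(0).

Answer: No. Shift-reduce conflict between [F → y .] and [F → . y]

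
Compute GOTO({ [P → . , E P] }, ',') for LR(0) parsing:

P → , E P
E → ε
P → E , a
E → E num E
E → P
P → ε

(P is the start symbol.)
GOTO(I, ',') = CLOSURE({ [A → αX.β] : [A → α.Xβ] ∈ I, X = ',' })

Items with dot before ',', with the dot advanced:
  [P → . , E P] → [P → , . E P]
Closure of the advanced items:
  [P → , . E P] has the dot before E: add [E → .], [E → . E num E], [E → . P]
  [E → . P] has the dot before P: add [P → . , E P], [P → . E , a], [P → .]

GOTO = { [E → . E num E], [E → . P], [E → .], [P → , . E P], [P → . , E P], [P → . E , a], [P → .] }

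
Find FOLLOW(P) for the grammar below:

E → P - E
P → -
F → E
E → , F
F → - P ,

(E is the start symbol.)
To compute FOLLOW(P), find every occurrence of P on a right-hand side N → α P β: add FIRST(β) \ {ε}, and if β is empty or nullable also add FOLLOW(N). Iterate to a fixed point.

In E → P - E: P is followed by '-' E, add FIRST('-' E) \ {ε} = { '-' }
In F → - P ,: P is followed by ',', add FIRST(',') \ {ε} = { ',' }

Taking the union: FOLLOW(P) = { ',', '-' }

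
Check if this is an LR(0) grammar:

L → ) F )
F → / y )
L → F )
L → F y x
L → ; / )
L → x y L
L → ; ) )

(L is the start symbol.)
Yes, the grammar is LR(0)

Augment with L' → L and build the canonical LR(0) collection (I0 = CLOSURE({[L' → . L]}), then GOTO on every symbol after a dot until no new states appear). It has 20 states:
  I0: { [F → . / y )], [L → . ) F )], [L → . ; ) )], [L → . ; / )], [L → . F )], [L → . F y x], [L → . x y L], [L' → . L] }  — shift
  I1: { [F → . / y )], [L → ) . F )] }  — shift
  I2: { [F → / . y )] }  — shift
  I3: { [L → ; . ) )], [L → ; . / )] }  — shift
  I4: { [L → F . )], [L → F . y x] }  — shift
  I5: { [L' → L .] }  — accept
  I6: { [L → x . y L] }  — shift
  I7: { [F → . / y )], [L → . ) F )], [L → . ; ) )], [L → . ; / )], [L → . F )], [L → . F y x], [L → . x y L], [L → x y . L] }  — shift
  I8: { [L → x y L .] }  — reduce
  I9: { [L → F ) .] }  — reduce
  I10: { [L → F y . x] }  — shift
  I11: { [L → F y x .] }  — reduce
  I12: { [L → ; ) . )] }  — shift
  I13: { [L → ; / . )] }  — shift
  I14: { [L → ; / ) .] }  — reduce
  I15: { [L → ; ) ) .] }  — reduce
  I16: { [F → / y . )] }  — shift
  I17: { [F → / y ) .] }  — reduce
  I18: { [L → ) F . )] }  — shift
  I19: { [L → ) F ) .] }  — reduce

Every state is either a pure shift/goto state or contains exactly one complete item and nothing to shift — no conflicts. The grammar is LR(0).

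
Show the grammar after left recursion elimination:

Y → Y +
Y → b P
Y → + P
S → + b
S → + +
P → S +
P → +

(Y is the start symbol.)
Y is directly left-recursive. The standard transformation for
  A → A α₁ | ... | A α_m | β₁ | ... | β_n
is
  A  → β₁ A' | ... | β_n A'
  A' → α₁ A' | ... | α_m A' | ε

Y → b P becomes Y → b P Y'
Y → + P becomes Y → + P Y'
Y → Y + becomes Y' → + Y'
Add Y' → ε

Productions for other non-terminals are unchanged:
  S → + b
  S → + +
  P → S +
  P → +

Resulting grammar:
Y → b P Y'
Y → + P Y'
Y' → + Y'
Y' → ε
S → + b
S → + +
P → S +
P → +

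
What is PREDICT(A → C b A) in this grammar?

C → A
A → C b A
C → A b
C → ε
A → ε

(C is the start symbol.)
{ 'b' }

PREDICT(A → C b A) = (FIRST(RHS) \ {ε}) ∪ (FOLLOW(A) if ε ∈ FIRST(RHS), i.e. RHS ⇒* ε)
FIRST(C) = { 'b', ε }
FIRST(C b A) = { 'b' }
ε ∉ FIRST(C b A), so FOLLOW(A) is not added.
PREDICT(A → C b A) = { 'b' }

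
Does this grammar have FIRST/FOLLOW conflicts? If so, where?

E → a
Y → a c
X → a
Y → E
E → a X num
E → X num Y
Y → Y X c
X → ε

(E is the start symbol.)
No FIRST/FOLLOW conflicts.

A FIRST/FOLLOW conflict occurs when a non-terminal N has a nullable alternative N → β (β ⇒* ε) and another alternative N → α with FIRST(α) ∩ FOLLOW(N) ≠ ∅: on such a lookahead the parser cannot decide between expanding α and letting N vanish via β.

Nullable non-terminals: X.

X: nullable alternative(s) X → ε; FOLLOW(X) = { 'c', 'num' }
  X → a: FIRST \ {ε} = { 'a' } — disjoint from FOLLOW(X)
  X → ε: FIRST \ {ε} = { } — this is the only nullable alternative, skip

E, Y have no nullable alternative, so no FIRST/FOLLOW check is needed there.

No FIRST/FOLLOW conflicts found.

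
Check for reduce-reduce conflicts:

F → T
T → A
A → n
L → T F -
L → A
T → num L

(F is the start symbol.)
Yes — I6: [L → A .] vs [T → A .]

Augment with F' → F and build the canonical LR(0) collection (I0 = CLOSURE({[F' → . F]}), then GOTO on every symbol after a dot until no new states appear). It has 11 states:
  I0: { [A → . n], [F → . T], [F' → . F], [T → . A], [T → . num L] }  — shift
  I1: { [T → A .] }  — reduce
  I2: { [F' → F .] }  — accept
  I3: { [F → T .] }  — reduce
  I4: { [A → n .] }  — reduce
  I5: { [A → . n], [L → . A], [L → . T F -], [T → . A], [T → . num L], [T → num . L] }  — shift
  I6: { [L → A .], [T → A .] }  — 2 reduces
  I7: { [T → num L .] }  — reduce
  I8: { [A → . n], [F → . T], [L → T . F -], [T → . A], [T → . num L] }  — shift
  I9: { [L → T F . -] }  — shift
  I10: { [L → T F - .] }  — reduce

I6 contains complete items [L → A .], [T → A .] — reduce-reduce conflict.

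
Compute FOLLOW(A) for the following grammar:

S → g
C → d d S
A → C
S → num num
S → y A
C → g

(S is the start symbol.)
To compute FOLLOW(A), find every occurrence of A on a right-hand side N → α A β: add FIRST(β) \ {ε}, and if β is empty or nullable also add FOLLOW(N). Iterate to a fixed point.

In S → y A: A is at the end, add FOLLOW(S)

The FOLLOW sets referred to above (computed the same way, to a fixed point):
  FOLLOW(S) = { $ }

Taking the union: FOLLOW(A) = { $ }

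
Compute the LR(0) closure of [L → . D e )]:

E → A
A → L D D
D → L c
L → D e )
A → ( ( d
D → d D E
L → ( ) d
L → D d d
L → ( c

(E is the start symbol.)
To compute CLOSURE, for each item [A → α.Bβ] where B is a non-terminal, add [B → .γ] for all productions B → γ; repeat for the newly added items until nothing changes.

Start with: [L → . D e )]
  [L → . D e )] has the dot before D: add [D → . L c], [D → . d D E]
  [D → . L c] has the dot before L: add [L → . ( ) d], [L → . D d d], [L → . ( c]
No further items can be added.

CLOSURE = { [D → . L c], [D → . d D E], [L → . ( ) d], [L → . ( c], [L → . D d d], [L → . D e )] }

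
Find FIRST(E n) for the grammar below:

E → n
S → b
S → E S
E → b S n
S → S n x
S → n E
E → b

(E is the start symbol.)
{ 'b', 'n' }

FIRST sets of the non-terminals involved (from the grammar, by fixed-point iteration):
  FIRST(E) = { 'b', 'n' }

To compute FIRST(E n), process the symbols left to right:
Symbol E is a non-terminal. Add FIRST(E) \ {ε} = { 'b', 'n' }
E is not nullable (ε ∉ FIRST(E)), so stop here.
FIRST(E n) = { 'b', 'n' }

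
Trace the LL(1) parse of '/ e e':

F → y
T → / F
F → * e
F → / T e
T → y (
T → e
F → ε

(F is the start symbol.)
LL(1) parsing maintains a stack (initially the start symbol over $) and the input. At each step: if the stack top is a terminal, match it against the current input token; if it is a non-terminal N, replace it with the RHS of M[N, lookahead] (the unique production whose predict set contains the lookahead).

Stack is shown with the top on the left.

Stack    Input    Action
------------------------
F $      / e e $  output F → / T e
/ T e $  / e e $  match '/'
T e $    e e $    output T → e
e e $    e e $    match 'e'
e $      e $      match 'e'
$        $        accept

The string is accepted.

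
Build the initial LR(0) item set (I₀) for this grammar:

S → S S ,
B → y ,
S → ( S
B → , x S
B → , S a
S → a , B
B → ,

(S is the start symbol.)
First, augment the grammar with S' → S
I₀ = CLOSURE({ [S' → . S] }):
  [S' → . S] has the dot before S: add [S → . S S ,], [S → . ( S], [S → . a , B]
No further items can be added.

I₀ = { [S → . ( S], [S → . S S ,], [S → . a , B], [S' → . S] }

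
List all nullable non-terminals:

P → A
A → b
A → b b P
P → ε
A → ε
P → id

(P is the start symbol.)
A non-terminal is nullable if it can derive ε (the empty string): either it has an ε-production, or it has a production whose right-hand side consists entirely of nullable non-terminals.

ε-productions: P → ε, A → ε
So P, A are immediately nullable.
Every non-terminal is now nullable.
Nullable = { 'A', 'P' }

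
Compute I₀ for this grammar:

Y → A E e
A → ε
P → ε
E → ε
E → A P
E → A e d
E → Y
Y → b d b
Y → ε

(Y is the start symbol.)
{ [A → .], [Y → . A E e], [Y → . b d b], [Y → .], [Y' → . Y] }

First, augment the grammar with Y' → Y
I₀ = CLOSURE({ [Y' → . Y] }):
  [Y' → . Y] has the dot before Y: add [Y → . A E e], [Y → . b d b], [Y → .]
  [Y → . A E e] has the dot before A: add [A → .]
No further items can be added.

I₀ = { [A → .], [Y → . A E e], [Y → . b d b], [Y → .], [Y' → . Y] }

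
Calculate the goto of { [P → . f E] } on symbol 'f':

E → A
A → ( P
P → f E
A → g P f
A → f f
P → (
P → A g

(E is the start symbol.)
GOTO(I, 'f') = CLOSURE({ [A → αX.β] : [A → α.Xβ] ∈ I, X = 'f' })

Items with dot before 'f', with the dot advanced:
  [P → . f E] → [P → f . E]
Closure of the advanced items:
  [P → f . E] has the dot before E: add [E → . A]
  [E → . A] has the dot before A: add [A → . ( P], [A → . g P f], [A → . f f]

GOTO = { [A → . ( P], [A → . f f], [A → . g P f], [E → . A], [P → f . E] }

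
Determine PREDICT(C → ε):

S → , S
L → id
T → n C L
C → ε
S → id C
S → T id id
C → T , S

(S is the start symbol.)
{ $, 'id' }

PREDICT(C → ε) = (FIRST(RHS) \ {ε}) ∪ (FOLLOW(C) if ε ∈ FIRST(RHS), i.e. RHS ⇒* ε)
The right-hand side is ε (FIRST(ε) = { ε }), so the predict set is FOLLOW(C) = { $, 'id' }
PREDICT(C → ε) = { $, 'id' }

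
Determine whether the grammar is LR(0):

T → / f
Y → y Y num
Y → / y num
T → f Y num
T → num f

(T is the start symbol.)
Yes, the grammar is LR(0)

A grammar is LR(0) if no state in the canonical LR(0) collection has:
  - both a shift item (dot before a terminal) and a complete item (shift-reduce conflict), or
  - two or more complete items (reduce-reduce conflict; the accept item [T' → T .] counts as a complete item here).

Augment with T' → T and build the canonical LR(0) collection (I0 = CLOSURE({[T' → . T]}), then GOTO on every symbol after a dot until no new states appear). It has 15 states:
  I0: { [T → . / f], [T → . f Y num], [T → . num f], [T' → . T] }  — shift
  I1: { [T → / . f] }  — shift
  I2: { [T' → T .] }  — accept
  I3: { [T → f . Y num], [Y → . / y num], [Y → . y Y num] }  — shift
  I4: { [T → num . f] }  — shift
  I5: { [T → num f .] }  — reduce
  I6: { [Y → / . y num] }  — shift
  I7: { [T → f Y . num] }  — shift
  I8: { [Y → . / y num], [Y → . y Y num], [Y → y . Y num] }  — shift
  I9: { [Y → y Y . num] }  — shift
  I10: { [Y → y Y num .] }  — reduce
  I11: { [T → f Y num .] }  — reduce
  I12: { [Y → / y . num] }  — shift
  I13: { [Y → / y num .] }  — reduce
  I14: { [T → / f .] }  — reduce

Every state is either a pure shift/goto state or contains exactly one complete item and nothing to shift — no conflicts. The grammar is LR(0).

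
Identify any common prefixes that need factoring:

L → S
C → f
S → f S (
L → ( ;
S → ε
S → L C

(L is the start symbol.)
No, left-factoring is not needed

Left-factoring is needed when two productions for the same non-terminal
share a common prefix on the right-hand side.

Productions for L:
  L → S
  L → ( ;
Productions for S:
  S → f S (
  S → ε
  S → L C

No common prefixes found.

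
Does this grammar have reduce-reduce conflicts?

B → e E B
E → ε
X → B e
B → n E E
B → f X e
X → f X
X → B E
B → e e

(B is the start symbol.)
No reduce-reduce conflicts

Augment with B' → B and build the canonical LR(0) collection (I0 = CLOSURE({[B' → . B]}), then GOTO on every symbol after a dot until no new states appear). It has 17 states:
  I0: { [B → . e E B], [B → . e e], [B → . f X e], [B → . n E E], [B' → . B] }  — shift
  I1: { [B' → B .] }  — accept
  I2: { [B → e . E B], [B → e . e], [E → .] }  — shift, reduce
  I3: { [B → . e E B], [B → . e e], [B → . f X e], [B → . n E E], [B → f . X e], [X → . B E], [X → . B e], [X → . f X] }  — shift
  I4: { [B → n . E E], [E → .] }  — reduce
  I5: { [B → n E . E], [E → .] }  — reduce
  I6: { [B → n E E .] }  — reduce
  I7: { [E → .], [X → B . E], [X → B . e] }  — shift, reduce
  I8: { [B → f X . e] }  — shift
  I9: { [B → . e E B], [B → . e e], [B → . f X e], [B → . n E E], [B → f . X e], [X → . B E], [X → . B e], [X → . f X], [X → f . X] }  — shift
  I10: { [B → f X . e], [X → f X .] }  — shift, reduce
  I11: { [B → f X e .] }  — reduce
  I12: { [X → B E .] }  — reduce
  I13: { [X → B e .] }  — reduce
  I14: { [B → . e E B], [B → . e e], [B → . f X e], [B → . n E E], [B → e E . B] }  — shift
  I15: { [B → e e .] }  — reduce
  I16: { [B → e E B .] }  — reduce

No state contains more than one complete item.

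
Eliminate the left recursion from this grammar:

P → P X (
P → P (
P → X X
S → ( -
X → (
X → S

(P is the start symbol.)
P is directly left-recursive. The standard transformation for
  A → A α₁ | ... | A α_m | β₁ | ... | β_n
is
  A  → β₁ A' | ... | β_n A'
  A' → α₁ A' | ... | α_m A' | ε

P → X X becomes P → X X P'
P → P X ( becomes P' → X ( P'
P → P ( becomes P' → ( P'
Add P' → ε

Productions for other non-terminals are unchanged:
  S → ( -
  X → (
  X → S

Resulting grammar:
P → X X P'
P' → X ( P'
P' → ( P'
P' → ε
S → ( -
X → (
X → S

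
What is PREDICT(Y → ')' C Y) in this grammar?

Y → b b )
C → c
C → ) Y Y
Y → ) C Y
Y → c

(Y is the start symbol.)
PREDICT(Y → ')' C Y) = (FIRST(RHS) \ {ε}) ∪ (FOLLOW(Y) if ε ∈ FIRST(RHS), i.e. RHS ⇒* ε)
FIRST(')' C Y) = { ')' }
ε ∉ FIRST(')' C Y), so FOLLOW(Y) is not added.
PREDICT(Y → ')' C Y) = { ')' }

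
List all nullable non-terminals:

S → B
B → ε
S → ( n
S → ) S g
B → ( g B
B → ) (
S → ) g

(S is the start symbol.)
ε-productions: B → ε
So B is immediately nullable.
S → B: every symbol on the right is nullable, so S is nullable too.
Every non-terminal is now nullable.
Nullable = { 'B', 'S' }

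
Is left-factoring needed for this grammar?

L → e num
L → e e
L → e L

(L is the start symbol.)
Yes, L has productions with common prefix 'e'

Left-factoring is needed when two productions for the same non-terminal
share a common prefix on the right-hand side.

Productions for L:
  L → e num
  L → e e
  L → e L

Found common prefix 'e' in productions for L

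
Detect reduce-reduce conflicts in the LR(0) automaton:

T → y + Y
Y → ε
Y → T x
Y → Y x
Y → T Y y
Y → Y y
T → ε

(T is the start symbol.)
Yes — I3: [T → .] vs [Y → .]; I4: [T → .] vs [Y → .]; I10: [Y → T Y y .] vs [Y → Y y .]

A reduce-reduce conflict occurs when an LR(0) state has two complete items [A → α .] and [B → β .] — both call for a reduction, and with no lookahead the parser cannot choose between them.

Augment with T' → T and build the canonical LR(0) collection (I0 = CLOSURE({[T' → . T]}), then GOTO on every symbol after a dot until no new states appear). It has 11 states:
  I0: { [T → . y + Y], [T → .], [T' → . T] }  — shift, reduce
  I1: { [T' → T .] }  — accept
  I2: { [T → y . + Y] }  — shift
  I3: { [T → . y + Y], [T → .], [T → y + . Y], [Y → . T Y y], [Y → . T x], [Y → . Y x], [Y → . Y y], [Y → .] }  — shift, 2 reduces
  I4: { [T → . y + Y], [T → .], [Y → . T Y y], [Y → . T x], [Y → . Y x], [Y → . Y y], [Y → .], [Y → T . Y y], [Y → T . x] }  — shift, 2 reduces
  I5: { [T → y + Y .], [Y → Y . x], [Y → Y . y] }  — shift, reduce
  I6: { [Y → Y x .] }  — reduce
  I7: { [Y → Y y .] }  — reduce
  I8: { [Y → T Y . y], [Y → Y . x], [Y → Y . y] }  — shift
  I9: { [Y → T x .] }  — reduce
  I10: { [Y → T Y y .], [Y → Y y .] }  — 2 reduces

I3 contains complete items [T → .], [Y → .] — reduce-reduce conflict.
I4 contains complete items [T → .], [Y → .] — reduce-reduce conflict.
I10 contains complete items [Y → T Y y .], [Y → Y y .] — reduce-reduce conflict.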